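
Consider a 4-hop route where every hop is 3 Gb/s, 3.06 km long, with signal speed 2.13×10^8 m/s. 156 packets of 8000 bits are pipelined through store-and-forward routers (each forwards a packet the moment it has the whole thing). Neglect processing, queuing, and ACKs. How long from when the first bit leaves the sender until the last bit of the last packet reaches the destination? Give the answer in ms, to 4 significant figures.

0.4815 ms

Per-hop transmission t_tx = L/R = 8000/3000000000 = 0.00266667 ms.
Per-hop propagation t_prop = 3060/213000000 = 0.0143662 ms.
Pipeline fill: first packet needs 4·t_tx to clear all hops; remaining 155 packets each add one t_tx.
Total = (4+156-1)·t_tx + 4·t_prop = 159·0.00266667 + 4·0.0143662 = 0.4815 ms.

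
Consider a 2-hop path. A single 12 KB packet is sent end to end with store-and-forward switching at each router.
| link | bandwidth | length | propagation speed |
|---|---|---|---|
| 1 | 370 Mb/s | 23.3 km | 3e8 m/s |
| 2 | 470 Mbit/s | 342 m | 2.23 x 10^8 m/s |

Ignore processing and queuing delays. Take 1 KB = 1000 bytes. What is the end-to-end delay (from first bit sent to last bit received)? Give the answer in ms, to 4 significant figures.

L = 96000 bits.
Transmission delays (L/R per hop): 0.259459, 0.204255 ms; sum = 0.463715 ms.
Propagation delays (d/s per hop): 0.0776667, 0.00153363 ms; sum = 0.0792003 ms.
End-to-end = 0.5429 ms.

0.5429 ms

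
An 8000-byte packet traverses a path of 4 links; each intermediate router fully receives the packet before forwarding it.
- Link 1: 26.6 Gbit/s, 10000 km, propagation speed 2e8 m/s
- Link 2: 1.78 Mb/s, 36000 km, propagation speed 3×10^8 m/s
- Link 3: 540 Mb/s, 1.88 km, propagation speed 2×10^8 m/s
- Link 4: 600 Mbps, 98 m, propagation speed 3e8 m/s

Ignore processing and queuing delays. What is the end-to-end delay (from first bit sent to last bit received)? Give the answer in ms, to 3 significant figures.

206 ms

L = 8000 × 8 = 64000 bits.
Transmission delays (L/R per hop): 0.00240602, 35.9551, 0.118519, 0.106667 ms; sum = 36.1826 ms.
Propagation delays (d/s per hop): 50, 120, 0.0094, 0.000326667 ms; sum = 170.01 ms.
End-to-end = 206 ms.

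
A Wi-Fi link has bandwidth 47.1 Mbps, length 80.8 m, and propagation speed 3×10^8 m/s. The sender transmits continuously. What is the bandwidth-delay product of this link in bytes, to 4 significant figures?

Propagation delay = 80.8 / 300000000 = 2.69333e-07 s.
BDP = R × t_prop = 47100000 × 2.69333e-07 = 12.6856 bits.
In bytes: 12.6856/8 = 1.586 bytes.

1.586 bytes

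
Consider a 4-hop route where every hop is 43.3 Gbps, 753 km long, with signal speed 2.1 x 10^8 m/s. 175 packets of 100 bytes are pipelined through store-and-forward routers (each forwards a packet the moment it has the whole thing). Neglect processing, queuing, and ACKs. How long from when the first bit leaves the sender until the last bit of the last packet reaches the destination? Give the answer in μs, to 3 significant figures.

14300 μs

Per-hop transmission t_tx = L/R = 800/43300000000 = 0.0184758 μs.
Per-hop propagation t_prop = 753000/210000000 = 3585.71 μs.
Pipeline fill: first packet needs 4·t_tx to clear all hops; remaining 174 packets each add one t_tx.
Total = (4+175-1)·t_tx + 4·t_prop = 178·0.0184758 + 4·3585.71 = 14300 μs.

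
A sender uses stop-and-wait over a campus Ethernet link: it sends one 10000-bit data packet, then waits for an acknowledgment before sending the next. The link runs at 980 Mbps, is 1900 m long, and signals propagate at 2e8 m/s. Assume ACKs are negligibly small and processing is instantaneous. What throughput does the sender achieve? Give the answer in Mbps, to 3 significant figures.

342 Mbps

t_tx = L/R = 10000/980000000 = 1.02041e-05 s.
t_prop = 1900/200000000 = 9.5e-06 s; RTT = 1.9e-05 s.
Cycle = t_tx + RTT = 2.92041e-05 s.
Throughput = L / cycle = 10000 / 2.92041e-05 = 342 Mbps.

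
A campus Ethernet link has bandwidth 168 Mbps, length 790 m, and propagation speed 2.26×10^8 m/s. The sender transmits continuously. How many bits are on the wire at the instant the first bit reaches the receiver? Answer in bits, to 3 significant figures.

Propagation delay = 790 / 2.26e+08 = 3.49558e-06 s.
BDP = R × t_prop = 168000000 × 3.49558e-06 = 587.257 bits.

587 bits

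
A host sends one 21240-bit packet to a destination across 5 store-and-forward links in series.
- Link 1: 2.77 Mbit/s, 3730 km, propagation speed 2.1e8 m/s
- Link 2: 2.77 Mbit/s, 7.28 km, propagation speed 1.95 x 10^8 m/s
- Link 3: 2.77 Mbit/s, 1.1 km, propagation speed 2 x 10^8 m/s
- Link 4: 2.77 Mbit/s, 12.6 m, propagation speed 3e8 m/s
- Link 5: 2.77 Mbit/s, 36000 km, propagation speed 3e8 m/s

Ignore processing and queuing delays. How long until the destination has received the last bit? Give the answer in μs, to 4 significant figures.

Transmission delay per hop = L/R = 21240/2770000 = 7667.87 μs; 5 hops → 38339.4 μs.
Propagation delays (d/s per hop): 17761.9, 37.3333, 5.5, 0.042, 120000 μs; sum = 137805 μs.
End-to-end = 176100 μs.

176100 μs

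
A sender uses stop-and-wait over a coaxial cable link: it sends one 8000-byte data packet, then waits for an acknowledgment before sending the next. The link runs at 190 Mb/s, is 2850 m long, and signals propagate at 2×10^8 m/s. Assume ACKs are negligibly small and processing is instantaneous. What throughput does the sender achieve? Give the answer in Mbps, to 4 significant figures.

t_tx = L/R = 64000/190000000 = 0.000336842 s.
t_prop = 2850/200000000 = 1.425e-05 s; RTT = 2.85e-05 s.
Cycle = t_tx + RTT = 0.000365342 s.
Throughput = L / cycle = 64000 / 0.000365342 = 175.2 Mbps.

175.2 Mbps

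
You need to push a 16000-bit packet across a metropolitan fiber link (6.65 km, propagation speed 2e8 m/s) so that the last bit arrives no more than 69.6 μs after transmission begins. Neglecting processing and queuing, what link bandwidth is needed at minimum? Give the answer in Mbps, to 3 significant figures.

Propagation delay = 6650 / 200000000 = 33.25 μs.
Transmission budget = 69.6 − 33.25 = 36.35 μs.
R ≥ L / t_tx = 16000 bits / 3.635e-05 s = 440 Mbps.

440 Mbps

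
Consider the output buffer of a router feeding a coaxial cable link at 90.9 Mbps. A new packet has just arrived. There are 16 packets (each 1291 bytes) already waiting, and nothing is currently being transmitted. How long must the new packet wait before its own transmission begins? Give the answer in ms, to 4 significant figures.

Each queued packet: L/R = 10328/90900000 = 0.113619 ms.
16 queued → 1.81791 ms.
Queuing delay = 1.818 ms.

1.818 ms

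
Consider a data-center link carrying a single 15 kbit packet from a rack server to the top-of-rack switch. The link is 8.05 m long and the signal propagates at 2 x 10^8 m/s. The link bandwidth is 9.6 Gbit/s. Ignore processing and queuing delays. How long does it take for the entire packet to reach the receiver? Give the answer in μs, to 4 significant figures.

L = 15000 bits.
Transmission delay = L/R = 15000 / 9600000000 = 1.5625 μs.
Propagation delay = d/s = 8.05 m / 200000000 m/s = 0.04025 μs.
Total = 1.603 μs.

1.603 μs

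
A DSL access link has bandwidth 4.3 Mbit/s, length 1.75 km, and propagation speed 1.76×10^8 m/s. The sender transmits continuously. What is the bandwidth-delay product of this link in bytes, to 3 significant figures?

5.34 bytes

Propagation delay = 1750 / 176000000 = 9.94318e-06 s.
BDP = R × t_prop = 4300000 × 9.94318e-06 = 42.7557 bits.
In bytes: 42.7557/8 = 5.34 bytes.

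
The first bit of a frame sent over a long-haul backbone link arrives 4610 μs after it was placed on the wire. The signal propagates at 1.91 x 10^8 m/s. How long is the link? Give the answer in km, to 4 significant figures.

d = s × t_prop = 191000000 × 0.00461 = 880.5 km.

880.5 km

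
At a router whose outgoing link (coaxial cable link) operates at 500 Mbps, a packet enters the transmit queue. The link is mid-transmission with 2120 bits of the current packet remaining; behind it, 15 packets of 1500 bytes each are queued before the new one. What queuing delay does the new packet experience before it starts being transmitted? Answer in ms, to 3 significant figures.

0.364 ms

Each queued packet: L/R = 12000/500000000 = 0.024 ms.
15 queued → 0.36 ms.
Plus remaining 2120 bits of current packet: 0.00424 ms.
Queuing delay = 0.364 ms.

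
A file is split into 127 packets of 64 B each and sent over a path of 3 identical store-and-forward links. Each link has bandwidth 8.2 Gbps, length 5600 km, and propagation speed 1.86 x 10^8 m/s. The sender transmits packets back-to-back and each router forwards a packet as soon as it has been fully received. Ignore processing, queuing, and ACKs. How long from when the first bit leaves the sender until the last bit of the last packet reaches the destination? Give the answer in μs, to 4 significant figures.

Per-hop transmission t_tx = L/R = 512/8.2e+09 = 0.062439 μs.
Per-hop propagation t_prop = 5600000/186000000 = 30107.5 μs.
Pipeline fill: first packet needs 3·t_tx to clear all hops; remaining 126 packets each add one t_tx.
Total = (3+127-1)·t_tx + 3·t_prop = 129·0.062439 + 3·30107.5 = 90330 μs.

90330 μs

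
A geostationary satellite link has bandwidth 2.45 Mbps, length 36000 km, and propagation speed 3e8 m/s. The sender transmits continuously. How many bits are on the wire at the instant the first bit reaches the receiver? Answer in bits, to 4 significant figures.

294000 bits

Propagation delay = 36000000 / 300000000 = 0.12 s.
BDP = R × t_prop = 2450000 × 0.12 = 294000 bits.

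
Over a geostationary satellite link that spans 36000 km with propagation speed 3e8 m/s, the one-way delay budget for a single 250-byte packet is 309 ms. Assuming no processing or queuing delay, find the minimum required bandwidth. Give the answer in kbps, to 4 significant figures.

10.58 kbps

L = 2000 bits.
Propagation delay = 36000000 / 300000000 = 120 ms.
Transmission budget = 309 − 120 = 189 ms.
R ≥ L / t_tx = 2000 bits / 0.189 s = 10.58 kbps.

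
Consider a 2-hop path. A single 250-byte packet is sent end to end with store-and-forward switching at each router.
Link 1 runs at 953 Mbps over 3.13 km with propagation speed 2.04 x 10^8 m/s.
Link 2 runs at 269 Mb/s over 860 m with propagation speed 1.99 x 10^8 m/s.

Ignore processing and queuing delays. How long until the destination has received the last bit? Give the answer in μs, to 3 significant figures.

29.2 μs

L = 250 × 8 = 2000 bits.
Transmission delays (L/R per hop): 2.09864, 7.43494 μs; sum = 9.53358 μs.
Propagation delays (d/s per hop): 15.3431, 4.32161 μs; sum = 19.6647 μs.
End-to-end = 29.2 μs.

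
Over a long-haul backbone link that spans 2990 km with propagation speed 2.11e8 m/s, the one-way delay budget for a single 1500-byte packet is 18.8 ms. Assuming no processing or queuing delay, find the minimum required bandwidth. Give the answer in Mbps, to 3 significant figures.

L = 12000 bits.
Propagation delay = 2990000 / 211000000 = 14.1706 ms.
Transmission budget = 18.8 − 14.1706 = 4.62938 ms.
R ≥ L / t_tx = 12000 bits / 0.00462938 s = 2.59 Mbps.

2.59 Mbps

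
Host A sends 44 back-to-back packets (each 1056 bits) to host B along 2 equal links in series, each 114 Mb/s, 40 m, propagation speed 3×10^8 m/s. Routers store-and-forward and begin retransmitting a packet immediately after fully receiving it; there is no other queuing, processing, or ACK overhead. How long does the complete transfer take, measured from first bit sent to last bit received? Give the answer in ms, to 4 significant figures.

0.4171 ms

Per-hop transmission t_tx = L/R = 1056/114000000 = 0.00926316 ms.
Per-hop propagation t_prop = 40/300000000 = 0.000133333 ms.
Pipeline fill: first packet needs 2·t_tx to clear all hops; remaining 43 packets each add one t_tx.
Total = (2+44-1)·t_tx + 2·t_prop = 45·0.00926316 + 2·0.000133333 = 0.4171 ms.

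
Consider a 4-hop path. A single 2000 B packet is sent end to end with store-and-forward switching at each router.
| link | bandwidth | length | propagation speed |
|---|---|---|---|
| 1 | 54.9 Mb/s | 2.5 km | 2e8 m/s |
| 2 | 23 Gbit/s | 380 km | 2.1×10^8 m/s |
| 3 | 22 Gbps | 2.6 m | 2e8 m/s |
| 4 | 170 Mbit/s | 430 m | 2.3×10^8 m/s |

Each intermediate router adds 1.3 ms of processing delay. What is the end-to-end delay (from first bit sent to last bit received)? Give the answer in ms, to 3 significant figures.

6.11 ms

L = 2000 × 8 = 16000 bits.
Transmission delays (L/R per hop): 0.291439, 0.000695652, 0.000727273, 0.0941176 ms; sum = 0.38698 ms.
Propagation delays (d/s per hop): 0.0125, 1.80952, 1.3e-05, 0.00186957 ms; sum = 1.82391 ms.
Processing at 3 router(s): 3 × 1.3 ms = 3.9 ms.
End-to-end = 6.11 ms.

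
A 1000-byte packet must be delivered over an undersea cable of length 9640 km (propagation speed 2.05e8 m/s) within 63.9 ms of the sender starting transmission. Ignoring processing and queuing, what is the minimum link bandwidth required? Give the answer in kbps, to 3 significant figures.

474 kbps

L = 8000 bits.
Propagation delay = 9640000 / 2.05e+08 = 47.0244 ms.
Transmission budget = 63.9 − 47.0244 = 16.8756 ms.
R ≥ L / t_tx = 8000 bits / 0.0168756 s = 474 kbps.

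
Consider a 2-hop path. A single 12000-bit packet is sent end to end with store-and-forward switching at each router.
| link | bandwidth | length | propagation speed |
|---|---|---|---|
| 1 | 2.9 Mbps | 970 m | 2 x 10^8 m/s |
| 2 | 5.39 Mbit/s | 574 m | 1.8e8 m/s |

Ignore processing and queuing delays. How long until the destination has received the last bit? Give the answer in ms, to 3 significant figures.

Transmission delays (L/R per hop): 4.13793, 2.22635 ms; sum = 6.36428 ms.
Propagation delays (d/s per hop): 0.00485, 0.00318889 ms; sum = 0.00803889 ms.
End-to-end = 6.37 ms.

6.37 ms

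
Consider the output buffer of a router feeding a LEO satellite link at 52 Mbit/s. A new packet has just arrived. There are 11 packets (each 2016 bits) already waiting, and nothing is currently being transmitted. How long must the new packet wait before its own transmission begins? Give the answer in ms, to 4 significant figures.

0.4265 ms

Each queued packet: L/R = 2016/52000000 = 0.0387692 ms.
11 queued → 0.426462 ms.
Queuing delay = 0.4265 ms.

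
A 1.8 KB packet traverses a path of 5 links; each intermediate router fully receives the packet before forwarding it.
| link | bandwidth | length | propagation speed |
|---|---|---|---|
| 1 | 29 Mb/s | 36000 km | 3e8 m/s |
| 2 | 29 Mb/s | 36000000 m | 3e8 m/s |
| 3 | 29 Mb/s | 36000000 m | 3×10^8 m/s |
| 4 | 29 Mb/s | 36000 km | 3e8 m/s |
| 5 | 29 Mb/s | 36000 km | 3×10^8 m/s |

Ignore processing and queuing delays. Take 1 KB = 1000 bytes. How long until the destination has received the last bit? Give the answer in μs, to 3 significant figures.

602000 μs

L = 14400 bits.
Transmission delay per hop = L/R = 14400/29000000 = 496.552 μs; 5 hops → 2482.76 μs.
Propagation delays (d/s per hop): 120000, 120000, 120000, 120000, 120000 μs; sum = 600000 μs.
End-to-end = 602000 μs.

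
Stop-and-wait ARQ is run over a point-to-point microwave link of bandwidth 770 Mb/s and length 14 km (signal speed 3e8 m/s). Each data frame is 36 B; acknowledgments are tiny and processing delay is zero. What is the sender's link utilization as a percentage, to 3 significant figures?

0.399 %

t_tx = L/R = 288/770000000 = 3.74026e-07 s.
t_prop = 14000/300000000 = 4.66667e-05 s; RTT = 9.33333e-05 s.
Cycle = t_tx + RTT = 9.37074e-05 s.
Utilization = t_tx / cycle = 3.74026e-07/9.37074e-05 = 0.399 %.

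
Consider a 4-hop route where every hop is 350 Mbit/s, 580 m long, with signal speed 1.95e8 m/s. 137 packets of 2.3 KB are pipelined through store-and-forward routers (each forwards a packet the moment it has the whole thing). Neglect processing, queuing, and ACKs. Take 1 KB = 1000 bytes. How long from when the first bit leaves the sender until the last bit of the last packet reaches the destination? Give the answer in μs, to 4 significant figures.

7372 μs

Per-hop transmission t_tx = L/R = 18400/350000000 = 52.5714 μs.
Per-hop propagation t_prop = 580/195000000 = 2.97436 μs.
Pipeline fill: first packet needs 4·t_tx to clear all hops; remaining 136 packets each add one t_tx.
Total = (4+137-1)·t_tx + 4·t_prop = 140·52.5714 + 4·2.97436 = 7372 μs.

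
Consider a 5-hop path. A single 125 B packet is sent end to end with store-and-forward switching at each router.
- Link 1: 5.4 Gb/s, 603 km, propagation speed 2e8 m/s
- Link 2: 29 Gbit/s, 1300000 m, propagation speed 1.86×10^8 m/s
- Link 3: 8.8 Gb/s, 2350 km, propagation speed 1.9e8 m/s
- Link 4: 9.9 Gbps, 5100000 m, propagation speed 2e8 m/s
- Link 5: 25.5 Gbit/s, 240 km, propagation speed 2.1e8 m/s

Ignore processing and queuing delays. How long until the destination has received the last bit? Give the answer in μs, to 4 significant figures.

49020 μs

L = 125 × 8 = 1000 bits.
Transmission delays (L/R per hop): 0.185185, 0.0344828, 0.113636, 0.10101, 0.0392157 μs; sum = 0.47353 μs.
Propagation delays (d/s per hop): 3015, 6989.25, 12368.4, 25500, 1142.86 μs; sum = 49015.5 μs.
End-to-end = 49020 μs.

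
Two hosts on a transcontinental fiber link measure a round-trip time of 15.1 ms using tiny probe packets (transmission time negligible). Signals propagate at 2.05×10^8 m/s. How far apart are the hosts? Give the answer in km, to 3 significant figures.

One-way propagation = RTT/2 = 7.55 ms.
d = s × t = 2.05e+08 × 0.00755 = 1550 km.

1550 km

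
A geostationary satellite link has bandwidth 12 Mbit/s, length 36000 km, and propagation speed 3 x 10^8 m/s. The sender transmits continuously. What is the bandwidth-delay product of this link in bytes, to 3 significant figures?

180000 bytes

Propagation delay = 36000000 / 300000000 = 0.12 s.
BDP = R × t_prop = 12000000 × 0.12 = 1440000 bits.
In bytes: 1440000/8 = 180000 bytes.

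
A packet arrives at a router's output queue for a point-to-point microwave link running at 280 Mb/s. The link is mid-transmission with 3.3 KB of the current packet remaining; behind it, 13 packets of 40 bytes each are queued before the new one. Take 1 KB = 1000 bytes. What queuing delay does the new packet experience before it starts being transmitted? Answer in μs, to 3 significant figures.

109 μs

Each queued packet: L/R = 320/280000000 = 1.14286 μs.
13 queued → 14.8571 μs.
Plus remaining 26400 bits of current packet: 94.2857 μs.
Queuing delay = 109 μs.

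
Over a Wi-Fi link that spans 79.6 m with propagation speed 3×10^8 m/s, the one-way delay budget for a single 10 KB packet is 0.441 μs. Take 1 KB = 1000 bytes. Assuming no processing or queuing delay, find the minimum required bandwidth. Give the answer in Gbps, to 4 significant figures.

L = 80000 bits.
Propagation delay = 79.6 / 300000000 = 0.265333 μs.
Transmission budget = 0.441 − 0.265333 = 0.175667 μs.
R ≥ L / t_tx = 80000 bits / 1.75667e-07 s = 455.4 Gbps.

455.4 Gbps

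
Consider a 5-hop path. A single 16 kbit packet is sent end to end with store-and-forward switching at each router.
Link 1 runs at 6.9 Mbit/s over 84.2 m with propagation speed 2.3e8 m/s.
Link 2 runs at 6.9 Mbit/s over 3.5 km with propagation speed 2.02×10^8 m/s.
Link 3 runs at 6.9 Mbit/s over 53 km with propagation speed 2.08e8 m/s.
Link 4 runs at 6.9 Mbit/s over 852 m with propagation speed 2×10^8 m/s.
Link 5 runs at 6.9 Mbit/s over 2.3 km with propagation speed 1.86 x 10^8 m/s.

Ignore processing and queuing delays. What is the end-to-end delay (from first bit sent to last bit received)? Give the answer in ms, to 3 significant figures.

L = 16000 bits.
Transmission delay per hop = L/R = 16000/6900000 = 2.31884 ms; 5 hops → 11.5942 ms.
Propagation delays (d/s per hop): 0.000366087, 0.0173267, 0.254808, 0.00426, 0.0123656 ms; sum = 0.289126 ms.
End-to-end = 11.9 ms.

11.9 ms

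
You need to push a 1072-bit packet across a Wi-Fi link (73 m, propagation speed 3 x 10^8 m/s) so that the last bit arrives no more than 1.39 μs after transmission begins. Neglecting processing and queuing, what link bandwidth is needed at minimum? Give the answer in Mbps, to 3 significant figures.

Propagation delay = 73 / 300000000 = 0.243333 μs.
Transmission budget = 1.39 − 0.243333 = 1.14667 μs.
R ≥ L / t_tx = 1072 bits / 1.14667e-06 s = 935 Mbps.

935 Mbps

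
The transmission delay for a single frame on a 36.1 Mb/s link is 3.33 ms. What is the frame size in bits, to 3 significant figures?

120000 bits

L = R × t_tx = 36100000 b/s × 0.00333 s = 120213 bits.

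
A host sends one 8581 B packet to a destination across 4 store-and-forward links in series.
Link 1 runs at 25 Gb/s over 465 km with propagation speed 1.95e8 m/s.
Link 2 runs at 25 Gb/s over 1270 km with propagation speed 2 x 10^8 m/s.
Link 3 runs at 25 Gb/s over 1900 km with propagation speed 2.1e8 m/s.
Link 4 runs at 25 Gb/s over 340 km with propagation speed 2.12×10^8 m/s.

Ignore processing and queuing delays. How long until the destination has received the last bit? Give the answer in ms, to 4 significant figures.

19.40 ms

L = 8581 × 8 = 68648 bits.
Transmission delay per hop = L/R = 68648/25000000000 = 0.00274592 ms; 4 hops → 0.0109837 ms.
Propagation delays (d/s per hop): 2.38462, 6.35, 9.04762, 1.60377 ms; sum = 19.386 ms.
End-to-end = 19.40 ms.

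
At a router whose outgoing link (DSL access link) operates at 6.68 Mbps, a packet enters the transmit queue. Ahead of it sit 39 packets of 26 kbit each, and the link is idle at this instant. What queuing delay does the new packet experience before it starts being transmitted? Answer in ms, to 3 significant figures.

152 ms

Each queued packet: L/R = 26000/6680000 = 3.89222 ms.
39 queued → 151.796 ms.
Queuing delay = 152 ms.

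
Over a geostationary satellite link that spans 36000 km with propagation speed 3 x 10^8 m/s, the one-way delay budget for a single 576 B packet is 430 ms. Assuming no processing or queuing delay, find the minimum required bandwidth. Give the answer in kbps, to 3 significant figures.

14.9 kbps

L = 4608 bits.
Propagation delay = 36000000 / 300000000 = 120 ms.
Transmission budget = 430 − 120 = 310 ms.
R ≥ L / t_tx = 4608 bits / 0.31 s = 14.9 kbps.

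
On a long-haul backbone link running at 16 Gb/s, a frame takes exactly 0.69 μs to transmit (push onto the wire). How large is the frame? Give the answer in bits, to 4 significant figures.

L = R × t_tx = 16000000000 b/s × 6.9e-07 s = 11040 bits.

11040 bits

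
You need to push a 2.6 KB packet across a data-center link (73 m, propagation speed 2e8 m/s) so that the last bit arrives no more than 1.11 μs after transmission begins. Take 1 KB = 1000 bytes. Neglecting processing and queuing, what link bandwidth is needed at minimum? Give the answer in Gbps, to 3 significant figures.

L = 20800 bits.
Propagation delay = 73 / 200000000 = 0.365 μs.
Transmission budget = 1.11 − 0.365 = 0.745 μs.
R ≥ L / t_tx = 20800 bits / 7.45e-07 s = 27.9 Gbps.

27.9 Gbps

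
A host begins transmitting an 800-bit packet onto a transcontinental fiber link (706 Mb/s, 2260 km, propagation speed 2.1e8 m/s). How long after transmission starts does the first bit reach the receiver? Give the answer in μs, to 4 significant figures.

10760 μs

First bit experiences only propagation delay: d/s = 2260000/210000000 = 10760 μs.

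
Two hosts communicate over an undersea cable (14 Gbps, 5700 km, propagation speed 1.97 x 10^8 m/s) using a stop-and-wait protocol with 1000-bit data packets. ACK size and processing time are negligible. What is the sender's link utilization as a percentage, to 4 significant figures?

0.0001234 %

t_tx = L/R = 1000/14000000000 = 7.14286e-08 s.
t_prop = 5700000/197000000 = 0.028934 s; RTT = 0.057868 s.
Cycle = t_tx + RTT = 0.0578681 s.
Utilization = t_tx / cycle = 7.14286e-08/0.0578681 = 0.0001234 %.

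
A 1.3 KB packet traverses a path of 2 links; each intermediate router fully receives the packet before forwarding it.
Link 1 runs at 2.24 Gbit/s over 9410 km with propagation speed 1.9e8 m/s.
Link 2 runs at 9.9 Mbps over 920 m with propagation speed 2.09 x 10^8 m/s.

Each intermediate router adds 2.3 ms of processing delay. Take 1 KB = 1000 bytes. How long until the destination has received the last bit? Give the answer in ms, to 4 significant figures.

52.89 ms

L = 10400 bits.
Transmission delays (L/R per hop): 0.00464286, 1.05051 ms; sum = 1.05515 ms.
Propagation delays (d/s per hop): 49.5263, 0.00440191 ms; sum = 49.5307 ms.
Processing at 1 router(s): 1 × 2.3 ms = 2.3 ms.
End-to-end = 52.89 ms.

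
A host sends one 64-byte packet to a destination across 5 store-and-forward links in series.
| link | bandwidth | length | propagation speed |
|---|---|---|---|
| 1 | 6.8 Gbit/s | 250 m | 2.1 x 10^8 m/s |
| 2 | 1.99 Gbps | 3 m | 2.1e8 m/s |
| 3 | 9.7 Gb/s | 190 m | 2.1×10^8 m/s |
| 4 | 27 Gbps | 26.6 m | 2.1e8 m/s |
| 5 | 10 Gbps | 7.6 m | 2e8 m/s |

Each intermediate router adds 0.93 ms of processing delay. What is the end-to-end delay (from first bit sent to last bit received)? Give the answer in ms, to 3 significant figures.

3.72 ms

L = 64 × 8 = 512 bits.
Transmission delays (L/R per hop): 7.52941e-05, 0.000257286, 5.27835e-05, 1.8963e-05, 5.12e-05 ms; sum = 0.000455527 ms.
Propagation delays (d/s per hop): 0.00119048, 1.42857e-05, 0.000904762, 0.000126667, 3.8e-05 ms; sum = 0.00227419 ms.
Processing at 4 router(s): 4 × 0.93 ms = 3.72 ms.
End-to-end = 3.72 ms.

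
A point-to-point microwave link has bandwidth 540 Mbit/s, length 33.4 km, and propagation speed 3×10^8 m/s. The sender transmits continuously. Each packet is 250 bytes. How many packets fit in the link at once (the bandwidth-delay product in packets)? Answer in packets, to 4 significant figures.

30.06 packets

Propagation delay = 33400 / 300000000 = 0.000111333 s.
BDP = R × t_prop = 540000000 × 0.000111333 = 60120 bits.
In packets of 2000 bits: 30.06 packets.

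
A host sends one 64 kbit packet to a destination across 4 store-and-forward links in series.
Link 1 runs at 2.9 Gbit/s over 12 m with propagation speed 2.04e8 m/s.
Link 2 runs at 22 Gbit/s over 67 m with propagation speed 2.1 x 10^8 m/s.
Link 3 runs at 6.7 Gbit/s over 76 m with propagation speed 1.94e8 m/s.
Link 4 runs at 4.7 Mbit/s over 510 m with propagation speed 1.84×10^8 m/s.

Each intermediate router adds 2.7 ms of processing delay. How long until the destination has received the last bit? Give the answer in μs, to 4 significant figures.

L = 64000 bits.
Transmission delays (L/R per hop): 22.069, 2.90909, 9.55224, 13617 μs; sum = 13651.6 μs.
Propagation delays (d/s per hop): 0.0588235, 0.319048, 0.391753, 2.77174 μs; sum = 3.54136 μs.
Processing at 3 router(s): 3 × 2.7 ms = 8100 μs.
End-to-end = 21760 μs.

21760 μs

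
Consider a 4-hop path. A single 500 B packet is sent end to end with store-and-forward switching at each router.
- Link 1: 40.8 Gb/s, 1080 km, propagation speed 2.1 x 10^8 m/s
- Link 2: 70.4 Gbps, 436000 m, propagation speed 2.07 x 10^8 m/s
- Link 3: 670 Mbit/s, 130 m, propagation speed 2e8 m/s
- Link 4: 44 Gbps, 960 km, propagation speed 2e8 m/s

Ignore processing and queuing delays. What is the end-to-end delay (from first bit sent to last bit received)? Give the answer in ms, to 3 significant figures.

12.1 ms

L = 500 × 8 = 4000 bits.
Transmission delays (L/R per hop): 9.80392e-05, 5.68182e-05, 0.00597015, 9.09091e-05 ms; sum = 0.00621592 ms.
Propagation delays (d/s per hop): 5.14286, 2.10628, 0.00065, 4.8 ms; sum = 12.0498 ms.
End-to-end = 12.1 ms.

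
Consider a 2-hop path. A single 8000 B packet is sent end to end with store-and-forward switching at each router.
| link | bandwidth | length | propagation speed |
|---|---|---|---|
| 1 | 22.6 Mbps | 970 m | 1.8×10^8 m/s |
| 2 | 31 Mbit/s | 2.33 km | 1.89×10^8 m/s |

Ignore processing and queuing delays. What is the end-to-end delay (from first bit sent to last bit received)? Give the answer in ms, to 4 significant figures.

L = 8000 × 8 = 64000 bits.
Transmission delays (L/R per hop): 2.83186, 2.06452 ms; sum = 4.89637 ms.
Propagation delays (d/s per hop): 0.00538889, 0.012328 ms; sum = 0.0177169 ms.
End-to-end = 4.914 ms.

4.914 ms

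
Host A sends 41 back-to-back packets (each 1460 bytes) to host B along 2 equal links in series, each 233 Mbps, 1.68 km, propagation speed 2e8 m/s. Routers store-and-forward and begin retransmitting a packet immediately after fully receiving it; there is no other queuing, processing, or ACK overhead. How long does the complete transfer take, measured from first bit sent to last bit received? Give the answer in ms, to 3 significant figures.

2.12 ms

Per-hop transmission t_tx = L/R = 11680/233000000 = 0.0501288 ms.
Per-hop propagation t_prop = 1680/200000000 = 0.0084 ms.
Pipeline fill: first packet needs 2·t_tx to clear all hops; remaining 40 packets each add one t_tx.
Total = (2+41-1)·t_tx + 2·t_prop = 42·0.0501288 + 2·0.0084 = 2.12 ms.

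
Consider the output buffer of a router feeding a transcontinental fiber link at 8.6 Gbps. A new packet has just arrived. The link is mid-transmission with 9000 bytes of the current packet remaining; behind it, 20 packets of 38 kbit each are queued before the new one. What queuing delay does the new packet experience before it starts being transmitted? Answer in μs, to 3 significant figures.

Each queued packet: L/R = 38000/8600000000 = 4.4186 μs.
20 queued → 88.3721 μs.
Plus remaining 72000 bits of current packet: 8.37209 μs.
Queuing delay = 96.7 μs.

96.7 μs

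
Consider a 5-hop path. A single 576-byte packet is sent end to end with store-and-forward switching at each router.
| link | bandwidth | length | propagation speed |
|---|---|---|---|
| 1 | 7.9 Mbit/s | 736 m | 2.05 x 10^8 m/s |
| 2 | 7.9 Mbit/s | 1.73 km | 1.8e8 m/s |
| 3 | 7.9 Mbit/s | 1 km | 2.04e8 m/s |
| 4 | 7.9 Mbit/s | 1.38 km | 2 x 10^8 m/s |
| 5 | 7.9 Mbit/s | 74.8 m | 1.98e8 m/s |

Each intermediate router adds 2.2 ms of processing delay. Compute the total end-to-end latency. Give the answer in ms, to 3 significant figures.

L = 576 × 8 = 4608 bits.
Transmission delay per hop = L/R = 4608/7900000 = 0.583291 ms; 5 hops → 2.91646 ms.
Propagation delays (d/s per hop): 0.00359024, 0.00961111, 0.00490196, 0.0069, 0.000377778 ms; sum = 0.0253811 ms.
Processing at 4 router(s): 4 × 2.2 ms = 8.8 ms.
End-to-end = 11.7 ms.

11.7 ms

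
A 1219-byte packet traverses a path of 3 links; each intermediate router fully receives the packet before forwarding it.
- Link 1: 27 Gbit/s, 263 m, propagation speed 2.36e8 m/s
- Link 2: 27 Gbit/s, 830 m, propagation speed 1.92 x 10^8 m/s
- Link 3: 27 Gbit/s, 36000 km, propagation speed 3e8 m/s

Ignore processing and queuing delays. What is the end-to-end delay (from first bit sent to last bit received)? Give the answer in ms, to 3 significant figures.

120 ms

L = 1219 × 8 = 9752 bits.
Transmission delay per hop = L/R = 9752/27000000000 = 0.000361185 ms; 3 hops → 0.00108356 ms.
Propagation delays (d/s per hop): 0.00111441, 0.00432292, 120 ms; sum = 120.005 ms.
End-to-end = 120 ms.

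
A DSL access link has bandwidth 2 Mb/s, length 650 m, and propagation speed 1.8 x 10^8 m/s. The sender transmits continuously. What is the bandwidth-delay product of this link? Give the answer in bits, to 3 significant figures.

7.22 bits

Propagation delay = 650 / 180000000 = 3.61111e-06 s.
BDP = R × t_prop = 2000000 × 3.61111e-06 = 7.22222 bits.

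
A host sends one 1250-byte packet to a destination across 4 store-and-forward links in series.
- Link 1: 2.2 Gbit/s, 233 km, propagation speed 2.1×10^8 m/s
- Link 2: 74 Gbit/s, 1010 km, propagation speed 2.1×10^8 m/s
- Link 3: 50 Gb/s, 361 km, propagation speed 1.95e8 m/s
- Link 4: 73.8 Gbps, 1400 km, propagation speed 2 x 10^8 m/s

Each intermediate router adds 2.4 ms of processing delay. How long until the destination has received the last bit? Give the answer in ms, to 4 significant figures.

L = 1250 × 8 = 10000 bits.
Transmission delays (L/R per hop): 0.00454545, 0.000135135, 0.0002, 0.000135501 ms; sum = 0.00501609 ms.
Propagation delays (d/s per hop): 1.10952, 4.80952, 1.85128, 7 ms; sum = 14.7703 ms.
Processing at 3 router(s): 3 × 2.4 ms = 7.2 ms.
End-to-end = 21.98 ms.

21.98 ms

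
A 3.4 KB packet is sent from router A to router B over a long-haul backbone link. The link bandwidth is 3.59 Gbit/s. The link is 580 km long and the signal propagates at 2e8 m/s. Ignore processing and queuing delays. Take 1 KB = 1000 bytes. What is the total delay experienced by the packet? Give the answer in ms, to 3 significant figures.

L = 27200 bits.
Transmission delay = L/R = 27200 / 3590000000 = 0.0075766 ms.
Propagation delay = d/s = 580000 m / 200000000 m/s = 2.9 ms.
Total = 2.91 ms.

2.91 ms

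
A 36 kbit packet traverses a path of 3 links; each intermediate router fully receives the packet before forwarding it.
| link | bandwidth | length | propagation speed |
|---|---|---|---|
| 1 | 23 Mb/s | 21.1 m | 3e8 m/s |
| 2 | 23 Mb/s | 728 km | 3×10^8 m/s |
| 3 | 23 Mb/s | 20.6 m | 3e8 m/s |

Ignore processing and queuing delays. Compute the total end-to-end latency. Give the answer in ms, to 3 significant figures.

7.12 ms

L = 36000 bits.
Transmission delay per hop = L/R = 36000/23000000 = 1.56522 ms; 3 hops → 4.69565 ms.
Propagation delays (d/s per hop): 7.03333e-05, 2.42667, 6.86667e-05 ms; sum = 2.42681 ms.
End-to-end = 7.12 ms.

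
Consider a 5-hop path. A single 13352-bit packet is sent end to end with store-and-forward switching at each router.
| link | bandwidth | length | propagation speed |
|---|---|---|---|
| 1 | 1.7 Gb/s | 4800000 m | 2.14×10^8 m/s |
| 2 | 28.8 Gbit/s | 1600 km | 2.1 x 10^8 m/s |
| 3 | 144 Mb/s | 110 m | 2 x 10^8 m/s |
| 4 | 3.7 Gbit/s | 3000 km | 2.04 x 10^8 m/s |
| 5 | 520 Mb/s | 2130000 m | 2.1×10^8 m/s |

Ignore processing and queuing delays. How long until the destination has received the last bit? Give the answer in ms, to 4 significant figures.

Transmission delays (L/R per hop): 0.00785412, 0.000463611, 0.0927222, 0.00360865, 0.0256769 ms; sum = 0.130326 ms.
Propagation delays (d/s per hop): 22.4299, 7.61905, 0.00055, 14.7059, 10.1429 ms; sum = 54.8982 ms.
End-to-end = 55.03 ms.

55.03 ms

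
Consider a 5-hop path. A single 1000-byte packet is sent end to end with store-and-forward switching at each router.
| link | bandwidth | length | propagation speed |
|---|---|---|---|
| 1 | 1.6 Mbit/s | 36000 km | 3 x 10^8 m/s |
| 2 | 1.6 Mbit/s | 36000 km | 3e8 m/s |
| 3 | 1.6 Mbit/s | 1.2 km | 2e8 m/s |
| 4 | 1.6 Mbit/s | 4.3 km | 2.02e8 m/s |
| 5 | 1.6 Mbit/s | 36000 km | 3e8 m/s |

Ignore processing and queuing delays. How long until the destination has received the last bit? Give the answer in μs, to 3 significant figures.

L = 1000 × 8 = 8000 bits.
Transmission delay per hop = L/R = 8000/1600000 = 5000 μs; 5 hops → 25000 μs.
Propagation delays (d/s per hop): 120000, 120000, 6, 21.2871, 120000 μs; sum = 360027 μs.
End-to-end = 385000 μs.

385000 μs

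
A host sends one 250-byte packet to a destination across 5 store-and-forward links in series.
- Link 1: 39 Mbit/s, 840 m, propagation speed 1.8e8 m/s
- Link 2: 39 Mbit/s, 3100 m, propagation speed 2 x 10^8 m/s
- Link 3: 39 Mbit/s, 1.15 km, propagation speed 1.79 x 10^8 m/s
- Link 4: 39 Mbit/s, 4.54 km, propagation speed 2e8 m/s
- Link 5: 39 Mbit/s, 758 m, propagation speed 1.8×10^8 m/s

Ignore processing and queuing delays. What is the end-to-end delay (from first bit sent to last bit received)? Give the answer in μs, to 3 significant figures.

310 μs

L = 250 × 8 = 2000 bits.
Transmission delay per hop = L/R = 2000/39000000 = 51.2821 μs; 5 hops → 256.41 μs.
Propagation delays (d/s per hop): 4.66667, 15.5, 6.42458, 22.7, 4.21111 μs; sum = 53.5024 μs.
End-to-end = 310 μs.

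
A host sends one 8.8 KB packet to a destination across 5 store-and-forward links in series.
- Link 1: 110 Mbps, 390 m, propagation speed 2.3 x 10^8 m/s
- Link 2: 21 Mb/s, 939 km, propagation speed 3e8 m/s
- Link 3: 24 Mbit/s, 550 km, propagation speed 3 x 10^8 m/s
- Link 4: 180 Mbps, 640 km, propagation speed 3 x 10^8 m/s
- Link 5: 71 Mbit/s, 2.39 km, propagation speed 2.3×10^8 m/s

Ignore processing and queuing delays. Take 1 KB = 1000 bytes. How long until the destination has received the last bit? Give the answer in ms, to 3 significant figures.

15.4 ms

L = 70400 bits.
Transmission delays (L/R per hop): 0.64, 3.35238, 2.93333, 0.391111, 0.991549 ms; sum = 8.30837 ms.
Propagation delays (d/s per hop): 0.00169565, 3.13, 1.83333, 2.13333, 0.0103913 ms; sum = 7.10875 ms.
End-to-end = 15.4 ms.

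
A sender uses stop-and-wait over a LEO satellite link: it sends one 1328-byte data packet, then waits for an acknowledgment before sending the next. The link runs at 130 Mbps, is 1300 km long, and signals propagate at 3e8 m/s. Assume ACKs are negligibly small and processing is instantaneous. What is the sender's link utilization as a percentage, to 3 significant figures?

t_tx = L/R = 10624/130000000 = 8.17231e-05 s.
t_prop = 1300000/300000000 = 0.00433333 s; RTT = 0.00866667 s.
Cycle = t_tx + RTT = 0.00874839 s.
Utilization = t_tx / cycle = 8.17231e-05/0.00874839 = 0.934 %.

0.934 %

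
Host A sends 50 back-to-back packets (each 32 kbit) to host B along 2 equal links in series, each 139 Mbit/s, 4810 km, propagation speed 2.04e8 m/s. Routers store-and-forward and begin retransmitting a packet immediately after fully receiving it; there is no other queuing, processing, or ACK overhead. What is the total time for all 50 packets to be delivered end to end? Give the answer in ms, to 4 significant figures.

58.90 ms

Per-hop transmission t_tx = L/R = 32000/139000000 = 0.230216 ms.
Per-hop propagation t_prop = 4810000/204000000 = 23.5784 ms.
Pipeline fill: first packet needs 2·t_tx to clear all hops; remaining 49 packets each add one t_tx.
Total = (2+50-1)·t_tx + 2·t_prop = 51·0.230216 + 2·23.5784 = 58.90 ms.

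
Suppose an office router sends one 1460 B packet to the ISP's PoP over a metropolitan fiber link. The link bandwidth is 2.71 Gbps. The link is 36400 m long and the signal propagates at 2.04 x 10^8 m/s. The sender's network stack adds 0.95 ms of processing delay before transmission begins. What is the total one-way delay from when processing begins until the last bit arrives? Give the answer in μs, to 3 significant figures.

L = 1460 × 8 = 11680 bits.
Transmission delay = L/R = 11680 / 2710000000 = 4.30996 μs.
Propagation delay = d/s = 36400 m / 204000000 m/s = 178.431 μs.
Plus processing delay 0.95 ms = 950 μs.
Total = 1130 μs.

1130 μs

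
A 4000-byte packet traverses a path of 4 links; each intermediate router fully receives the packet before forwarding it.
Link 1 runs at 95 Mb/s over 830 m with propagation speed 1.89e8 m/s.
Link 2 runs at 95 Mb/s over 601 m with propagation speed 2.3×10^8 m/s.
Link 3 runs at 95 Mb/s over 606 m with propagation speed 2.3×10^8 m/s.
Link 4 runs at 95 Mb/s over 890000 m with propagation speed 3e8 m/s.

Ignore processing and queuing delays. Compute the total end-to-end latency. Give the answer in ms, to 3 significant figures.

L = 4000 × 8 = 32000 bits.
Transmission delay per hop = L/R = 32000/95000000 = 0.336842 ms; 4 hops → 1.34737 ms.
Propagation delays (d/s per hop): 0.00439153, 0.00261304, 0.00263478, 2.96667 ms; sum = 2.97631 ms.
End-to-end = 4.32 ms.

4.32 ms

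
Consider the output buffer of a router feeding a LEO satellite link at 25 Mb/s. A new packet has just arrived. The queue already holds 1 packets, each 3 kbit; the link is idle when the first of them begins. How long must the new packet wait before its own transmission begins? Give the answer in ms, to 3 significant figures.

Each queued packet: L/R = 3000/25000000 = 0.12 ms.
1 queued → 0.12 ms.
Queuing delay = 0.120 ms.

0.120 ms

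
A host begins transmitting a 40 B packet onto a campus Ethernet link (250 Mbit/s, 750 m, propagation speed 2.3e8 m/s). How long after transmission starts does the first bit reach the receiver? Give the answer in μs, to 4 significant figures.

3.261 μs

First bit experiences only propagation delay: d/s = 750/2.3e+08 = 3.261 μs.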